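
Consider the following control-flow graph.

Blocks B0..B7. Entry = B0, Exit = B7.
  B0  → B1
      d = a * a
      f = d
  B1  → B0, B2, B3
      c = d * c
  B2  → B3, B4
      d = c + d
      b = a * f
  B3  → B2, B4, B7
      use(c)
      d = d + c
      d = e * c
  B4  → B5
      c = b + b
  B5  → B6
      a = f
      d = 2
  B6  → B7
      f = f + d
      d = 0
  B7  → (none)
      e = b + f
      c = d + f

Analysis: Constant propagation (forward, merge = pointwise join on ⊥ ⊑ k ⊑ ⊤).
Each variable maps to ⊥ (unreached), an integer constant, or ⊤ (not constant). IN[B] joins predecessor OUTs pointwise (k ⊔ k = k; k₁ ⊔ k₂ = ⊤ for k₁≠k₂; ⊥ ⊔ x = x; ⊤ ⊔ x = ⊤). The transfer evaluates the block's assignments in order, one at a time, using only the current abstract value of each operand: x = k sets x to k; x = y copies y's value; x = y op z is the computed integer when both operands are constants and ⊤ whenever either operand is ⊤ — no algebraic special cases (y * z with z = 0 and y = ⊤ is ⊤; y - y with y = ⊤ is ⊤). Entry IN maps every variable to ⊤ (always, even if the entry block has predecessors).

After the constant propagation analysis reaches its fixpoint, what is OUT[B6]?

Answer: {a: ⊤, b: ⊤, c: ⊤, d: 0, e: ⊤, f: ⊤}

Trace:
Fixpoint table:
  B0: | IN=(all ⊤) | OUT=(all ⊤)
  B1: | IN=(all ⊤) | OUT=(all ⊤)
  B2: | IN=(all ⊤) | OUT=(all ⊤)
  B3: | IN=(all ⊤) | OUT=(all ⊤)
  B4: | IN=(all ⊤) | OUT=(all ⊤)
  B5: | IN=(all ⊤) | OUT={d:2; rest ⊤}
  B6: | IN={d:2; rest ⊤} | OUT={d:0; rest ⊤}
  B7: | IN=(all ⊤) | OUT=(all ⊤)

Merge at B6: IN[B6] = OUT[B5] = {a: ⊤, b: ⊤, c: ⊤, d: 2, e: ⊤, f: ⊤}
Applying B6's transfer function to that IN value gives OUT[B6] (row B6 above).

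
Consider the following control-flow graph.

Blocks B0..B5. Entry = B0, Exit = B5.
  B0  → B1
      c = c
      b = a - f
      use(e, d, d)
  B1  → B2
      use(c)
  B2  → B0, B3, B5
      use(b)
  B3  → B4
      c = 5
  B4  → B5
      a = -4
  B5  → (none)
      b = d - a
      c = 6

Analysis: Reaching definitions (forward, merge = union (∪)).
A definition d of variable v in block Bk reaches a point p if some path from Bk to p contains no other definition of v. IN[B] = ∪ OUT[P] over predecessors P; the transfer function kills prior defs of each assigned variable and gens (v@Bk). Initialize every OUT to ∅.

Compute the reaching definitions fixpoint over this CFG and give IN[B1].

Answer: {b@B0, c@B0}

Working:
Per-block solution:
  B0:  IN={b@B0, c@B0}  OUT={b@B0, c@B0}
  B1:  IN={b@B0, c@B0}  OUT={b@B0, c@B0}
  B2:  IN={b@B0, c@B0}  OUT={b@B0, c@B0}
  B3:  IN={b@B0, c@B0}  OUT={b@B0, c@B3}
  B4:  IN={b@B0, c@B3}  OUT={a@B4, b@B0, c@B3}
  B5:  IN={a@B4, b@B0, c@B0, c@B3}  OUT={a@B4, b@B5, c@B5}

Merge at B1: IN[B1] = OUT[B0] = {b@B0, c@B0}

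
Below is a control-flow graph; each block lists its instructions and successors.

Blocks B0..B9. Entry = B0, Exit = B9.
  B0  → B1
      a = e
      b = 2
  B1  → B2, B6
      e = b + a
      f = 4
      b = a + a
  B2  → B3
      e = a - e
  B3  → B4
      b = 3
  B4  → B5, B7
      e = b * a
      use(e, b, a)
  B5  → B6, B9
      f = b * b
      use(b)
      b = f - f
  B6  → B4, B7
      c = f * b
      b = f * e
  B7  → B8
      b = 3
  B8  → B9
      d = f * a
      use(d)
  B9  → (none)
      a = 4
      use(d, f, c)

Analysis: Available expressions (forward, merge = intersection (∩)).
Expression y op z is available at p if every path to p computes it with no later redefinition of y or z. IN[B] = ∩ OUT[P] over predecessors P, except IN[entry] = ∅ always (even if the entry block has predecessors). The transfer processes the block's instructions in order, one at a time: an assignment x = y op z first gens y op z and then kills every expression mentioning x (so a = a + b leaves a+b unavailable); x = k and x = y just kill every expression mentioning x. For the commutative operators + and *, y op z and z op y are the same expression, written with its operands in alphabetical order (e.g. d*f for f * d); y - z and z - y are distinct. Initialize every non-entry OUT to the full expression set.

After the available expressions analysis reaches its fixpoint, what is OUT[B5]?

Per-block solution:
  B0:  IN={}  OUT={}
  B1:  IN={}  OUT={a+a}
  B2:  IN={a+a}  OUT={a+a}
  B3:  IN={a+a}  OUT={a+a}
  B4:  IN={a+a}  OUT={a*b, a+a}
  B5:  IN={a*b, a+a}  OUT={a+a, f-f}
  B6:  IN={a+a}  OUT={a+a, e*f}
  B7:  IN={a+a}  OUT={a+a}
  B8:  IN={a+a}  OUT={a*f, a+a}
  B9:  IN={a+a}  OUT={}

Merge at B5: IN[B5] = OUT[B4] = {a*b, a+a}
Applying B5's transfer function to that IN value gives OUT[B5] (row B5 above).

Answer: {a+a, f-f}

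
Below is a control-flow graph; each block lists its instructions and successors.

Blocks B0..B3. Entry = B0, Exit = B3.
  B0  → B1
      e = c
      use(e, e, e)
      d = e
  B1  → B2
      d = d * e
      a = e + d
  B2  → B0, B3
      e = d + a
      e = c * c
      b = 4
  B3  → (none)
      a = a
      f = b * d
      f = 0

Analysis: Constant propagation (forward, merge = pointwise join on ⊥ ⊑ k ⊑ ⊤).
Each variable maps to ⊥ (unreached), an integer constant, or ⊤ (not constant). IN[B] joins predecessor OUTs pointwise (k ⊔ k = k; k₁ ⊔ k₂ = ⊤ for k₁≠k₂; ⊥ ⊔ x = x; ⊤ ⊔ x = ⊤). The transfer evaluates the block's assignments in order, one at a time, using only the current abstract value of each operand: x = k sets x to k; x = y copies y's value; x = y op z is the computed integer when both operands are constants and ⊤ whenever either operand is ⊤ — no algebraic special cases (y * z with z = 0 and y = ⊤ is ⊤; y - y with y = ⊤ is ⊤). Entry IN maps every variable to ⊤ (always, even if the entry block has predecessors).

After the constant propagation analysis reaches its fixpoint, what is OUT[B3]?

Fixpoint table:
  B0:  IN=(all ⊤)  OUT=(all ⊤)
  B1:  IN=(all ⊤)  OUT=(all ⊤)
  B2:  IN=(all ⊤)  OUT={b:4; rest ⊤}
  B3:  IN={b:4; rest ⊤}  OUT={b:4, f:0; rest ⊤}

Merge at B3: IN[B3] = OUT[B2] = {a: ⊤, b: 4, c: ⊤, d: ⊤, e: ⊤, f: ⊤}
Applying B3's transfer function to that IN value gives OUT[B3] (row B3 above).

Answer: {a: ⊤, b: 4, c: ⊤, d: ⊤, e: ⊤, f: 0}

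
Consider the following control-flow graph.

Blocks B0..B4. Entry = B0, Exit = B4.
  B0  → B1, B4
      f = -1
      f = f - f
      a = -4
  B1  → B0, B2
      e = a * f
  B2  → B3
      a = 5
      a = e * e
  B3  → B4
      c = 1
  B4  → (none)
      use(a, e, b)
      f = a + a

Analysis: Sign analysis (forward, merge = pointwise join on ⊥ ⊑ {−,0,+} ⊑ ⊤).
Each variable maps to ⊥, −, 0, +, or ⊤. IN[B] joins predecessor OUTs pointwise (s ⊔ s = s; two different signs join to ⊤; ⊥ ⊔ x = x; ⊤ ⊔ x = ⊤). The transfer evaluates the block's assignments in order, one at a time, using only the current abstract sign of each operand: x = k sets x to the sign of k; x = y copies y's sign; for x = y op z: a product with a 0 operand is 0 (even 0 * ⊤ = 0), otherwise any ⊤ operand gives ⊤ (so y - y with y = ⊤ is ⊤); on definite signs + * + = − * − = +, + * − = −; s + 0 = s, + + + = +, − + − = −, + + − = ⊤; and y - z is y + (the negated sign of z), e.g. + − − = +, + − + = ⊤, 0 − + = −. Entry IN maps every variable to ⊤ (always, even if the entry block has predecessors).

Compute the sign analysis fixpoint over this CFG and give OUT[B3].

Converged values:
  B0:  IN=(all ⊤)  OUT={a:-; rest ⊤}
  B1:  IN={a:-; rest ⊤}  OUT={a:-; rest ⊤}
  B2:  IN={a:-; rest ⊤}  OUT=(all ⊤)
  B3:  IN=(all ⊤)  OUT={c:+; rest ⊤}
  B4:  IN=(all ⊤)  OUT=(all ⊤)

Merge at B3: IN[B3] = OUT[B2] = {a: ⊤, b: ⊤, c: ⊤, d: ⊤, e: ⊤, f: ⊤}
Applying B3's transfer function to that IN value gives OUT[B3] (row B3 above).

Answer: {a: ⊤, b: ⊤, c: +, d: ⊤, e: ⊤, f: ⊤}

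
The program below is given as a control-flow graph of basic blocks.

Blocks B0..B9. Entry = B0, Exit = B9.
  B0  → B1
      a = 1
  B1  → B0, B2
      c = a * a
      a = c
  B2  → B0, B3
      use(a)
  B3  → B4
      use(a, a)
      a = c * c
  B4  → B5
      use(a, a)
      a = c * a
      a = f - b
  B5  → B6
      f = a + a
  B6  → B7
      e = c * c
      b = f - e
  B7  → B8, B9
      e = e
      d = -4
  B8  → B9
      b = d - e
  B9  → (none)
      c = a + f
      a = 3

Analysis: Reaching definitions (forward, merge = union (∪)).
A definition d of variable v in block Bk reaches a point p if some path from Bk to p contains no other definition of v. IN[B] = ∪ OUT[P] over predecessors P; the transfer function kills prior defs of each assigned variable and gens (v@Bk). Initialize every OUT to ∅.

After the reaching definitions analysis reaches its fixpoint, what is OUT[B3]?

Per-block solution:
  B0:  IN={a@B1, c@B1}  OUT={a@B0, c@B1}
  B1:  IN={a@B0, c@B1}  OUT={a@B1, c@B1}
  B2:  IN={a@B1, c@B1}  OUT={a@B1, c@B1}
  B3:  IN={a@B1, c@B1}  OUT={a@B3, c@B1}
  B4:  IN={a@B3, c@B1}  OUT={a@B4, c@B1}
  B5:  IN={a@B4, c@B1}  OUT={a@B4, c@B1, f@B5}
  B6:  IN={a@B4, c@B1, f@B5}  OUT={a@B4, b@B6, c@B1, e@B6, f@B5}
  B7:  IN={a@B4, b@B6, c@B1, e@B6, f@B5}  OUT={a@B4, b@B6, c@B1, d@B7, e@B7, f@B5}
  B8:  IN={a@B4, b@B6, c@B1, d@B7, e@B7, f@B5}  OUT={a@B4, b@B8, c@B1, d@B7, e@B7, f@B5}
  B9:  IN={a@B4, b@B6, b@B8, c@B1, d@B7, e@B7, f@B5}  OUT={a@B9, b@B6, b@B8, c@B9, d@B7, e@B7, f@B5}

Merge at B3: IN[B3] = OUT[B2] = {a@B1, c@B1}
Applying B3's transfer function to that IN value gives OUT[B3] (row B3 above).

Answer: {a@B3, c@B1}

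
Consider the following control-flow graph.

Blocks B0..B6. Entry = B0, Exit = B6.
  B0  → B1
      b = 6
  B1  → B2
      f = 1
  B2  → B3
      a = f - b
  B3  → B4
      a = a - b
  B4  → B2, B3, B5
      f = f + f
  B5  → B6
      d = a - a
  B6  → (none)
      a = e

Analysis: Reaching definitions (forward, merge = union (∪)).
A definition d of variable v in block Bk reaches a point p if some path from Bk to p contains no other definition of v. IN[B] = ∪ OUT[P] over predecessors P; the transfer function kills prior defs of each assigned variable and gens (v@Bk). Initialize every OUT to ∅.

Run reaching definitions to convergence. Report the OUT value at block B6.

Converged values:
  B0: | IN={} | OUT={b@B0}
  B1: | IN={b@B0} | OUT={b@B0, f@B1}
  B2: | IN={a@B3, b@B0, f@B1, f@B4} | OUT={a@B2, b@B0, f@B1, f@B4}
  B3: | IN={a@B2, a@B3, b@B0, f@B1, f@B4} | OUT={a@B3, b@B0, f@B1, f@B4}
  B4: | IN={a@B3, b@B0, f@B1, f@B4} | OUT={a@B3, b@B0, f@B4}
  B5: | IN={a@B3, b@B0, f@B4} | OUT={a@B3, b@B0, d@B5, f@B4}
  B6: | IN={a@B3, b@B0, d@B5, f@B4} | OUT={a@B6, b@B0, d@B5, f@B4}

Merge at B6: IN[B6] = OUT[B5] = {a@B3, b@B0, d@B5, f@B4}
Applying B6's transfer function to that IN value gives OUT[B6] (row B6 above).

Answer: {a@B6, b@B0, d@B5, f@B4}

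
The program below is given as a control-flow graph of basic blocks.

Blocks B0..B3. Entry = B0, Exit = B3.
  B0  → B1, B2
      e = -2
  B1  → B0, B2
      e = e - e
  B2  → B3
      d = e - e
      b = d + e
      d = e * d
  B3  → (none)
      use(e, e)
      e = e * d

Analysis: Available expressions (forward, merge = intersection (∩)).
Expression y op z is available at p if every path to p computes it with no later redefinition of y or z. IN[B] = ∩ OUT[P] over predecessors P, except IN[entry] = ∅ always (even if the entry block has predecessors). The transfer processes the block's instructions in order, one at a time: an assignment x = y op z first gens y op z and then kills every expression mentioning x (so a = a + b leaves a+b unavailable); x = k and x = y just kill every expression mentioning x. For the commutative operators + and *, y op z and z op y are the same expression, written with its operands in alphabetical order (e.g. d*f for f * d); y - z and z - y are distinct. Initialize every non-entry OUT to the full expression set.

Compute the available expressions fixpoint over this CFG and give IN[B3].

Per-block solution:
  B0:   IN={}   OUT={}
  B1:   IN={}   OUT={}
  B2:   IN={}   OUT={e-e}
  B3:   IN={e-e}   OUT={}

Merge at B3: IN[B3] = OUT[B2] = {e-e}

Answer: {e-e}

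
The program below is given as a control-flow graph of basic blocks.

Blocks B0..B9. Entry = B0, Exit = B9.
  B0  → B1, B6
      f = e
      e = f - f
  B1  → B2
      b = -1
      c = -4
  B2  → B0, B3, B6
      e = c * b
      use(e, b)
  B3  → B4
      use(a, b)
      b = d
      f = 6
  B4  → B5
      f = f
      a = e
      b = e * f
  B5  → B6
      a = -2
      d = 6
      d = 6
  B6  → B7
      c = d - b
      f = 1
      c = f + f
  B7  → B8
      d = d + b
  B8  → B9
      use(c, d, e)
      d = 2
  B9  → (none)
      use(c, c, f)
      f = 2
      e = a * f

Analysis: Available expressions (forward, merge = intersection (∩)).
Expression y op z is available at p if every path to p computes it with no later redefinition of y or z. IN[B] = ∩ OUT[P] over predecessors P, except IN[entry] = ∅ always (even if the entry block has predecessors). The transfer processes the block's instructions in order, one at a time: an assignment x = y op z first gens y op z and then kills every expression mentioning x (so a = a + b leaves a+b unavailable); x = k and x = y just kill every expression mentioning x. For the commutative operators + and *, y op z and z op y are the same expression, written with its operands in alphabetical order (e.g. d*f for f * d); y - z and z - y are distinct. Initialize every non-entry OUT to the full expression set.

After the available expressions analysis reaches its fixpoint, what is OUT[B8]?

Answer: {f+f}

Working:
Converged values:
  B0:  IN={}  OUT={f-f}
  B1:  IN={f-f}  OUT={f-f}
  B2:  IN={f-f}  OUT={b*c, f-f}
  B3:  IN={b*c, f-f}  OUT={}
  B4:  IN={}  OUT={e*f}
  B5:  IN={e*f}  OUT={e*f}
  B6:  IN={}  OUT={d-b, f+f}
  B7:  IN={d-b, f+f}  OUT={f+f}
  B8:  IN={f+f}  OUT={f+f}
  B9:  IN={f+f}  OUT={a*f}

Merge at B8: IN[B8] = OUT[B7] = {f+f}
Applying B8's transfer function to that IN value gives OUT[B8] (row B8 above).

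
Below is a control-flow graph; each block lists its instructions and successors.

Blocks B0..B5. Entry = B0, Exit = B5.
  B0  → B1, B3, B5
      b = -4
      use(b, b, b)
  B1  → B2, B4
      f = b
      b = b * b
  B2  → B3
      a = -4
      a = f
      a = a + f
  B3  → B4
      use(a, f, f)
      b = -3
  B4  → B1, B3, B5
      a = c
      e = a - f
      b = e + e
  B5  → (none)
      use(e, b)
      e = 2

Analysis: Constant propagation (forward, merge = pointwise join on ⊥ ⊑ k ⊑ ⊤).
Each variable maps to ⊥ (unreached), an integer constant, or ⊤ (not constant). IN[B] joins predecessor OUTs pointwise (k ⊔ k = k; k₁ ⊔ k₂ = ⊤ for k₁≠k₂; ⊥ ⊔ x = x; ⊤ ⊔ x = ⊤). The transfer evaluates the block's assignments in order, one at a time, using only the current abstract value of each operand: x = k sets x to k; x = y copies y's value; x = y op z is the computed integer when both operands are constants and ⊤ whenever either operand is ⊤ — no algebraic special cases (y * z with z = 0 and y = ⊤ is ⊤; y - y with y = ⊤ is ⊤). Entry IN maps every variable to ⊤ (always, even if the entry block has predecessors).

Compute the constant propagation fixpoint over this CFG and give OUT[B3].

Converged values:
  B0:  IN=(all ⊤)  OUT={b:-4; rest ⊤}
  B1:  IN=(all ⊤)  OUT=(all ⊤)
  B2:  IN=(all ⊤)  OUT=(all ⊤)
  B3:  IN=(all ⊤)  OUT={b:-3; rest ⊤}
  B4:  IN=(all ⊤)  OUT=(all ⊤)
  B5:  IN=(all ⊤)  OUT={e:2; rest ⊤}

Merge at B3: IN[B3] = OUT[B0] ⊔ OUT[B2] ⊔ OUT[B4] = {a: ⊤, b: ⊤, c: ⊤, d: ⊤, e: ⊤, f: ⊤}
Applying B3's transfer function to that IN value gives OUT[B3] (row B3 above).

Answer: {a: ⊤, b: -3, c: ⊤, d: ⊤, e: ⊤, f: ⊤}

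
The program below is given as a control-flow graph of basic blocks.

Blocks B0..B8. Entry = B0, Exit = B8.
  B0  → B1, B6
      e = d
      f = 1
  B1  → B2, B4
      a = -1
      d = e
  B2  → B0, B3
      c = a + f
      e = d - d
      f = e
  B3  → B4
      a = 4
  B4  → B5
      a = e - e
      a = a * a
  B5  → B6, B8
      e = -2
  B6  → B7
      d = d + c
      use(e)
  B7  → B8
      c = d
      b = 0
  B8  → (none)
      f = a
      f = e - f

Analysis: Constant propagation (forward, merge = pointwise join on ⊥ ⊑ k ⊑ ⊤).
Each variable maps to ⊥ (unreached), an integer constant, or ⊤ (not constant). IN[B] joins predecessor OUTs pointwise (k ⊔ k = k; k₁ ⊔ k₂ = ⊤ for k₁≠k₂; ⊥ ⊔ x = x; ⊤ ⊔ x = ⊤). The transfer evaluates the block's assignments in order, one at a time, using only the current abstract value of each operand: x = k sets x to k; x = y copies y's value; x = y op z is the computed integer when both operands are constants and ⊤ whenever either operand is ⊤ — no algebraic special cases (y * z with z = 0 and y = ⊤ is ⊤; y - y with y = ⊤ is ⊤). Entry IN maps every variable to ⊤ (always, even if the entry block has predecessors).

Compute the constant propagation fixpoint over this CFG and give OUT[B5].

Fixpoint table:
  B0:  IN=(all ⊤)  OUT={f:1; rest ⊤}
  B1:  IN={f:1; rest ⊤}  OUT={a:-1, f:1; rest ⊤}
  B2:  IN={a:-1, f:1; rest ⊤}  OUT={a:-1, c:0; rest ⊤}
  B3:  IN={a:-1, c:0; rest ⊤}  OUT={a:4, c:0; rest ⊤}
  B4:  IN=(all ⊤)  OUT=(all ⊤)
  B5:  IN=(all ⊤)  OUT={e:-2; rest ⊤}
  B6:  IN=(all ⊤)  OUT=(all ⊤)
  B7:  IN=(all ⊤)  OUT={b:0; rest ⊤}
  B8:  IN=(all ⊤)  OUT=(all ⊤)

Merge at B5: IN[B5] = OUT[B4] = {a: ⊤, b: ⊤, c: ⊤, d: ⊤, e: ⊤, f: ⊤}
Applying B5's transfer function to that IN value gives OUT[B5] (row B5 above).

Answer: {a: ⊤, b: ⊤, c: ⊤, d: ⊤, e: -2, f: ⊤}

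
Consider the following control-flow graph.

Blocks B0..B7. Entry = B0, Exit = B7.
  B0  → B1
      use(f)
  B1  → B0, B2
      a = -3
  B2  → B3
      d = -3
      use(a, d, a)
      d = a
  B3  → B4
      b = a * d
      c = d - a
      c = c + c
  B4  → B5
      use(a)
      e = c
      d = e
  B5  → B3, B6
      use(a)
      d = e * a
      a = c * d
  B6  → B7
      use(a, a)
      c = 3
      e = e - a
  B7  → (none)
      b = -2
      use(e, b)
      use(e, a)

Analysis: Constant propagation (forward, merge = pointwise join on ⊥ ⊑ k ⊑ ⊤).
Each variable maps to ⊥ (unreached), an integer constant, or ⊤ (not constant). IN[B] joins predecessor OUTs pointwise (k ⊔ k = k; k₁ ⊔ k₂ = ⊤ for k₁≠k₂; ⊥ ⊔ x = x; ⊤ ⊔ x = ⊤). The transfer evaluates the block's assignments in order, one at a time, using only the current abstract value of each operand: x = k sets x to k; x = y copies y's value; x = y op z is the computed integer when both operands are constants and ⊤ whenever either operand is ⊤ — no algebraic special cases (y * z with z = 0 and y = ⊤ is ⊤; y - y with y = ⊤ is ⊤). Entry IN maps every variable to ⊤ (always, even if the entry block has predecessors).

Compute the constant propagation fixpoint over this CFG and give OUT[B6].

Answer: {a: ⊤, b: ⊤, c: 3, d: ⊤, e: ⊤, f: ⊤}

Working:
Per-block solution:
  B0:  IN=(all ⊤)  OUT=(all ⊤)
  B1:  IN=(all ⊤)  OUT={a:-3; rest ⊤}
  B2:  IN={a:-3; rest ⊤}  OUT={a:-3, d:-3; rest ⊤}
  B3:  IN=(all ⊤)  OUT=(all ⊤)
  B4:  IN=(all ⊤)  OUT=(all ⊤)
  B5:  IN=(all ⊤)  OUT=(all ⊤)
  B6:  IN=(all ⊤)  OUT={c:3; rest ⊤}
  B7:  IN={c:3; rest ⊤}  OUT={b:-2, c:3; rest ⊤}

Merge at B6: IN[B6] = OUT[B5] = {a: ⊤, b: ⊤, c: ⊤, d: ⊤, e: ⊤, f: ⊤}
Applying B6's transfer function to that IN value gives OUT[B6] (row B6 above).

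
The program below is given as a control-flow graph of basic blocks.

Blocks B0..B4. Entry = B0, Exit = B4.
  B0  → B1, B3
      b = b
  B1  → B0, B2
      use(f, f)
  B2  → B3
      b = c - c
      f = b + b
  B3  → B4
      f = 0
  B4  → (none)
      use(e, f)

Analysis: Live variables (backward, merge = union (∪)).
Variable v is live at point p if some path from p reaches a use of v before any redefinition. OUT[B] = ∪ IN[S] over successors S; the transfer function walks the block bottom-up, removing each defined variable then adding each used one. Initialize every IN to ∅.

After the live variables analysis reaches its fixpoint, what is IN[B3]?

Answer: {e}

Trace:
Per-block solution:
  B0: | IN={b, c, e, f} | OUT={b, c, e, f}
  B1: | IN={b, c, e, f} | OUT={b, c, e, f}
  B2: | IN={c, e} | OUT={e}
  B3: | IN={e} | OUT={e, f}
  B4: | IN={e, f} | OUT={}

Merge at B3: OUT[B3] = IN[B4] = {e, f}
Applying B3's transfer function to that OUT value gives IN[B3] (row B3 above).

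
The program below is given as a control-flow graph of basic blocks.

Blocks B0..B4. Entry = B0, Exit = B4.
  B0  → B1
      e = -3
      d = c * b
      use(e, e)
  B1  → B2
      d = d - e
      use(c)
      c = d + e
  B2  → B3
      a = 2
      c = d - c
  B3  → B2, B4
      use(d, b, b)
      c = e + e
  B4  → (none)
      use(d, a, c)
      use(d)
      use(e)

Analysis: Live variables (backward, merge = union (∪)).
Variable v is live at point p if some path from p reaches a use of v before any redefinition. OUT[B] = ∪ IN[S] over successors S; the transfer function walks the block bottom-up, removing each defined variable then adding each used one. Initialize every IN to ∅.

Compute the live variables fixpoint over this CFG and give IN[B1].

Answer: {b, c, d, e}

Derivation:
Per-block solution:
  B0:   IN={b, c}   OUT={b, c, d, e}
  B1:   IN={b, c, d, e}   OUT={b, c, d, e}
  B2:   IN={b, c, d, e}   OUT={a, b, d, e}
  B3:   IN={a, b, d, e}   OUT={a, b, c, d, e}
  B4:   IN={a, c, d, e}   OUT={}

Merge at B1: OUT[B1] = IN[B2] = {b, c, d, e}
Applying B1's transfer function to that OUT value gives IN[B1] (row B1 above).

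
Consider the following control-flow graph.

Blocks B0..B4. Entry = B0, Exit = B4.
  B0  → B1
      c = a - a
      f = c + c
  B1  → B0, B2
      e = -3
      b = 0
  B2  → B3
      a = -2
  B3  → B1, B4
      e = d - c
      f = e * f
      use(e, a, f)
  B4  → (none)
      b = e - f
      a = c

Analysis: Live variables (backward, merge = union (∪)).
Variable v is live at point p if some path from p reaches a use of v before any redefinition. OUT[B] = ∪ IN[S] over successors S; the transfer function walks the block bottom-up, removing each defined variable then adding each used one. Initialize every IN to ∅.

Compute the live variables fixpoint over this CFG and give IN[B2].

Answer: {c, d, f}

Working:
Converged values:
  B0: | IN={a, d} | OUT={a, c, d, f}
  B1: | IN={a, c, d, f} | OUT={a, c, d, f}
  B2: | IN={c, d, f} | OUT={a, c, d, f}
  B3: | IN={a, c, d, f} | OUT={a, c, d, e, f}
  B4: | IN={c, e, f} | OUT={}

Merge at B2: OUT[B2] = IN[B3] = {a, c, d, f}
Applying B2's transfer function to that OUT value gives IN[B2] (row B2 above).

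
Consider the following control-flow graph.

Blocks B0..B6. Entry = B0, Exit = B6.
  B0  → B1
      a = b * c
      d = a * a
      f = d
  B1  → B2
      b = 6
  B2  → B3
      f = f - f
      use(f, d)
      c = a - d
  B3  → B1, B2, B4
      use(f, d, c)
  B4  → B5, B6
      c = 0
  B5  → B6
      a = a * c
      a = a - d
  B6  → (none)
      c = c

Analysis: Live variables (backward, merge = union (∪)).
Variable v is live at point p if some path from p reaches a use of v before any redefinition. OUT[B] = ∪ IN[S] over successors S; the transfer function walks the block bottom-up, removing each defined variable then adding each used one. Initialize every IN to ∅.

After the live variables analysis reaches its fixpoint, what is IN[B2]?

Answer: {a, d, f}

Derivation:
Per-block solution:
  B0: | IN={b, c} | OUT={a, d, f}
  B1: | IN={a, d, f} | OUT={a, d, f}
  B2: | IN={a, d, f} | OUT={a, c, d, f}
  B3: | IN={a, c, d, f} | OUT={a, d, f}
  B4: | IN={a, d} | OUT={a, c, d}
  B5: | IN={a, c, d} | OUT={c}
  B6: | IN={c} | OUT={}

Merge at B2: OUT[B2] = IN[B3] = {a, c, d, f}
Applying B2's transfer function to that OUT value gives IN[B2] (row B2 above).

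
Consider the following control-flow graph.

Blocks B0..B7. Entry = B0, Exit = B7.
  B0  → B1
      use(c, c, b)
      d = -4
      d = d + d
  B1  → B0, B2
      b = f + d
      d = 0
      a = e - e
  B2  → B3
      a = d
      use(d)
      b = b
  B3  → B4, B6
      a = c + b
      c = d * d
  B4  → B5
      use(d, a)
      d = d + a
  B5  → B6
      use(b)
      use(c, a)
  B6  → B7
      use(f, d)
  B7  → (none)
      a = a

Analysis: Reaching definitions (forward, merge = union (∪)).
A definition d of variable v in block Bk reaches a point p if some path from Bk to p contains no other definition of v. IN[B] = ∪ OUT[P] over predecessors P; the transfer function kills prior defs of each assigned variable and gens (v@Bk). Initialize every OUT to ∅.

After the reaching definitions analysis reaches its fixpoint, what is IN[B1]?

Per-block solution:
  B0:   IN={a@B1, b@B1, d@B1}   OUT={a@B1, b@B1, d@B0}
  B1:   IN={a@B1, b@B1, d@B0}   OUT={a@B1, b@B1, d@B1}
  B2:   IN={a@B1, b@B1, d@B1}   OUT={a@B2, b@B2, d@B1}
  B3:   IN={a@B2, b@B2, d@B1}   OUT={a@B3, b@B2, c@B3, d@B1}
  B4:   IN={a@B3, b@B2, c@B3, d@B1}   OUT={a@B3, b@B2, c@B3, d@B4}
  B5:   IN={a@B3, b@B2, c@B3, d@B4}   OUT={a@B3, b@B2, c@B3, d@B4}
  B6:   IN={a@B3, b@B2, c@B3, d@B1, d@B4}   OUT={a@B3, b@B2, c@B3, d@B1, d@B4}
  B7:   IN={a@B3, b@B2, c@B3, d@B1, d@B4}   OUT={a@B7, b@B2, c@B3, d@B1, d@B4}

Merge at B1: IN[B1] = OUT[B0] = {a@B1, b@B1, d@B0}

Answer: {a@B1, b@B1, d@B0}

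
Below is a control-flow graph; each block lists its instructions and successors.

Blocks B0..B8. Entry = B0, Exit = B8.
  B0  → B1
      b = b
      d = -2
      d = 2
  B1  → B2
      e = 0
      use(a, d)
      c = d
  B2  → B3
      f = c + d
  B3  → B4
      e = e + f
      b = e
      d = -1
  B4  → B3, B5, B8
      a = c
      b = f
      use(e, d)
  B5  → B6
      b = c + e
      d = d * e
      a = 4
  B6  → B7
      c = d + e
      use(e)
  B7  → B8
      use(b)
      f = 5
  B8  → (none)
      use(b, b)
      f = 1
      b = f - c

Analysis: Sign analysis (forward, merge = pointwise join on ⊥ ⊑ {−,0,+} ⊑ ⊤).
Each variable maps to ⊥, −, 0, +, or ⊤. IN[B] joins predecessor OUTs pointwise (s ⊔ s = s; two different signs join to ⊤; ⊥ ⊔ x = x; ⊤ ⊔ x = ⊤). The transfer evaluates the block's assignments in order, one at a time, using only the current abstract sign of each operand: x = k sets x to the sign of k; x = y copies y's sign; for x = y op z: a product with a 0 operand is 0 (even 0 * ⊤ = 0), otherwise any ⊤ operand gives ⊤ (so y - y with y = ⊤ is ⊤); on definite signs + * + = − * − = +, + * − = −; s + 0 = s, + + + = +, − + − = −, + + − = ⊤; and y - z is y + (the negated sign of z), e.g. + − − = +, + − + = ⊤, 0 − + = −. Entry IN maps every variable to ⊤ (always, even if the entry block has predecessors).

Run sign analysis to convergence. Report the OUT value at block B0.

Per-block solution:
  B0: | IN=(all ⊤) | OUT={d:+; rest ⊤}
  B1: | IN={d:+; rest ⊤} | OUT={c:+, d:+, e:0; rest ⊤}
  B2: | IN={c:+, d:+, e:0; rest ⊤} | OUT={c:+, d:+, e:0, f:+; rest ⊤}
  B3: | IN={c:+, f:+; rest ⊤} | OUT={c:+, d:-, f:+; rest ⊤}
  B4: | IN={c:+, d:-, f:+; rest ⊤} | OUT={a:+, b:+, c:+, d:-, f:+; rest ⊤}
  B5: | IN={a:+, b:+, c:+, d:-, f:+; rest ⊤} | OUT={a:+, c:+, f:+; rest ⊤}
  B6: | IN={a:+, c:+, f:+; rest ⊤} | OUT={a:+, f:+; rest ⊤}
  B7: | IN={a:+, f:+; rest ⊤} | OUT={a:+, f:+; rest ⊤}
  B8: | IN={a:+, f:+; rest ⊤} | OUT={a:+, f:+; rest ⊤}

B0 is the boundary node: IN[B0] = {a: ⊤, b: ⊤, c: ⊤, d: ⊤, e: ⊤, f: ⊤}
Applying B0's transfer function to that IN value gives OUT[B0] (row B0 above).

Answer: {a: ⊤, b: ⊤, c: ⊤, d: +, e: ⊤, f: ⊤}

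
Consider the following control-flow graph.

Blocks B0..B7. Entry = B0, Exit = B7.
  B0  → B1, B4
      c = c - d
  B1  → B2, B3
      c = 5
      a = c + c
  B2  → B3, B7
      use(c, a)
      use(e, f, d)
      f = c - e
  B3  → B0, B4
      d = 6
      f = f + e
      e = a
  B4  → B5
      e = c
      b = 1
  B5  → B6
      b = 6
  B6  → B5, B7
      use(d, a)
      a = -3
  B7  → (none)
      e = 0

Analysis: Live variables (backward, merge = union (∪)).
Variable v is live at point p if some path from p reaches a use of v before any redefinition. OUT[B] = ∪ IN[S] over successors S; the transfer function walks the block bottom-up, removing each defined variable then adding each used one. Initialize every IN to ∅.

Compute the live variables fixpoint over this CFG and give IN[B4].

Answer: {a, c, d}

Working:
Per-block solution:
  B0:   IN={a, c, d, e, f}   OUT={a, c, d, e, f}
  B1:   IN={d, e, f}   OUT={a, c, d, e, f}
  B2:   IN={a, c, d, e, f}   OUT={a, c, e, f}
  B3:   IN={a, c, e, f}   OUT={a, c, d, e, f}
  B4:   IN={a, c, d}   OUT={a, d}
  B5:   IN={a, d}   OUT={a, d}
  B6:   IN={a, d}   OUT={a, d}
  B7:   IN={}   OUT={}

Merge at B4: OUT[B4] = IN[B5] = {a, d}
Applying B4's transfer function to that OUT value gives IN[B4] (row B4 above).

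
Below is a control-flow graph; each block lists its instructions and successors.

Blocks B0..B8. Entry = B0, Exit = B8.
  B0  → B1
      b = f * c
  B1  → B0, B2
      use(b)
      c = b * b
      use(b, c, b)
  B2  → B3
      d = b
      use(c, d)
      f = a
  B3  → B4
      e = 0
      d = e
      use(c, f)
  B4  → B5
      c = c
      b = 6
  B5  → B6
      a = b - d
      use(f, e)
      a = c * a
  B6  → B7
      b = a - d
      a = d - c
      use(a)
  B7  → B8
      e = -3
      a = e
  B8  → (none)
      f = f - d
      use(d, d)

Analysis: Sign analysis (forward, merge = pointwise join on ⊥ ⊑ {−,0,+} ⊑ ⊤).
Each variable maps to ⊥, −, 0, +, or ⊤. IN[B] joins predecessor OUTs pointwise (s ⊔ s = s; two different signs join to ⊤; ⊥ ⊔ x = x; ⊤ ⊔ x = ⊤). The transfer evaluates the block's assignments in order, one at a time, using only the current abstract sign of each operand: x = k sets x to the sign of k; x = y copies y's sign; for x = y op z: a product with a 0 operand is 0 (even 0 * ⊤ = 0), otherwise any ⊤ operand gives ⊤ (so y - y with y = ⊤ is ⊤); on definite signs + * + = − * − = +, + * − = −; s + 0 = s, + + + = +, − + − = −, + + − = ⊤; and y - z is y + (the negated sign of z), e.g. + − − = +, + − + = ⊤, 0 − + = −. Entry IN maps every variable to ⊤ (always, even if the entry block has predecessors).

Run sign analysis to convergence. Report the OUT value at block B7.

Per-block solution:
  B0:   IN=(all ⊤)   OUT=(all ⊤)
  B1:   IN=(all ⊤)   OUT=(all ⊤)
  B2:   IN=(all ⊤)   OUT=(all ⊤)
  B3:   IN=(all ⊤)   OUT={d:0, e:0; rest ⊤}
  B4:   IN={d:0, e:0; rest ⊤}   OUT={b:+, d:0, e:0; rest ⊤}
  B5:   IN={b:+, d:0, e:0; rest ⊤}   OUT={b:+, d:0, e:0; rest ⊤}
  B6:   IN={b:+, d:0, e:0; rest ⊤}   OUT={d:0, e:0; rest ⊤}
  B7:   IN={d:0, e:0; rest ⊤}   OUT={a:-, d:0, e:-; rest ⊤}
  B8:   IN={a:-, d:0, e:-; rest ⊤}   OUT={a:-, d:0, e:-; rest ⊤}

Merge at B7: IN[B7] = OUT[B6] = {a: ⊤, b: ⊤, c: ⊤, d: 0, e: 0, f: ⊤}
Applying B7's transfer function to that IN value gives OUT[B7] (row B7 above).

Answer: {a: -, b: ⊤, c: ⊤, d: 0, e: -, f: ⊤}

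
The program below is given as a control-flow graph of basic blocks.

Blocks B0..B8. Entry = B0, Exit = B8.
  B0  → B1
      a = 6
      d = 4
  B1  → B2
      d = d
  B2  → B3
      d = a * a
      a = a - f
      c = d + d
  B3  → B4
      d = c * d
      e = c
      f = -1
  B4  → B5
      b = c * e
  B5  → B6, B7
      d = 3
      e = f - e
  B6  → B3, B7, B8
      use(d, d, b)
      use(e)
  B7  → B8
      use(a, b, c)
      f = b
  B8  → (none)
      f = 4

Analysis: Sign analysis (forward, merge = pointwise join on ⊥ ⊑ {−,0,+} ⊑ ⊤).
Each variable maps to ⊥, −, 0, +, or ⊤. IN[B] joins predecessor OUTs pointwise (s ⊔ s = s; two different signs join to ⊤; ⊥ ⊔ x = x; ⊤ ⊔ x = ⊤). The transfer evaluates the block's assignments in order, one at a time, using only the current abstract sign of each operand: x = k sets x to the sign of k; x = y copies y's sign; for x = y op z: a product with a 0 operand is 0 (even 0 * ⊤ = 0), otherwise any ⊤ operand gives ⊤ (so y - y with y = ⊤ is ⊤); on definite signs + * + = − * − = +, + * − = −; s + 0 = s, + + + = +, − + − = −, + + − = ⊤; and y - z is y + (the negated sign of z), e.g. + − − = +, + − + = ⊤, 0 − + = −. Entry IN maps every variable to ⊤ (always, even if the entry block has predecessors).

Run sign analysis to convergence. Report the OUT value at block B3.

Converged values:
  B0: | IN=(all ⊤) | OUT={a:+, d:+; rest ⊤}
  B1: | IN={a:+, d:+; rest ⊤} | OUT={a:+, d:+; rest ⊤}
  B2: | IN={a:+, d:+; rest ⊤} | OUT={c:+, d:+; rest ⊤}
  B3: | IN={c:+, d:+; rest ⊤} | OUT={c:+, d:+, e:+, f:-; rest ⊤}
  B4: | IN={c:+, d:+, e:+, f:-; rest ⊤} | OUT={b:+, c:+, d:+, e:+, f:-; rest ⊤}
  B5: | IN={b:+, c:+, d:+, e:+, f:-; rest ⊤} | OUT={b:+, c:+, d:+, e:-, f:-; rest ⊤}
  B6: | IN={b:+, c:+, d:+, e:-, f:-; rest ⊤} | OUT={b:+, c:+, d:+, e:-, f:-; rest ⊤}
  B7: | IN={b:+, c:+, d:+, e:-, f:-; rest ⊤} | OUT={b:+, c:+, d:+, e:-, f:+; rest ⊤}
  B8: | IN={b:+, c:+, d:+, e:-; rest ⊤} | OUT={b:+, c:+, d:+, e:-, f:+; rest ⊤}

Merge at B3: IN[B3] = OUT[B2] ⊔ OUT[B6] = {a: ⊤, b: ⊤, c: +, d: +, e: ⊤, f: ⊤}
Applying B3's transfer function to that IN value gives OUT[B3] (row B3 above).

Answer: {a: ⊤, b: ⊤, c: +, d: +, e: +, f: -}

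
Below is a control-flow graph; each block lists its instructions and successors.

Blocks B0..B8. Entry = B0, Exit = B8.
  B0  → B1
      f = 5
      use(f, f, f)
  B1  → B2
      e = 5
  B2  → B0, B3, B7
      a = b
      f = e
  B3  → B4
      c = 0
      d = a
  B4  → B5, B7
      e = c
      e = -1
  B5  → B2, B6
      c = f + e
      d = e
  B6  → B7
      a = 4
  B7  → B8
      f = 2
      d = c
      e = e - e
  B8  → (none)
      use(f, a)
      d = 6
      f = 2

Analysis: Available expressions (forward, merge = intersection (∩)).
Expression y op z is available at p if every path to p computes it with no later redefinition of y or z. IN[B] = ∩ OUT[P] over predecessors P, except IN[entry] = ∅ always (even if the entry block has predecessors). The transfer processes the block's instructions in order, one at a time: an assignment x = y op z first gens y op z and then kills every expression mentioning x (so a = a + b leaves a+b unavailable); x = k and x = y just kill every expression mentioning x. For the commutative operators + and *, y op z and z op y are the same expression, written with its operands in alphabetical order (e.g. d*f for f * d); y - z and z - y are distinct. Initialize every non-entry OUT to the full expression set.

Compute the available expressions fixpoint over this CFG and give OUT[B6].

Converged values:
  B0:  IN={}  OUT={}
  B1:  IN={}  OUT={}
  B2:  IN={}  OUT={}
  B3:  IN={}  OUT={}
  B4:  IN={}  OUT={}
  B5:  IN={}  OUT={e+f}
  B6:  IN={e+f}  OUT={e+f}
  B7:  IN={}  OUT={}
  B8:  IN={}  OUT={}

Merge at B6: IN[B6] = OUT[B5] = {e+f}
Applying B6's transfer function to that IN value gives OUT[B6] (row B6 above).

Answer: {e+f}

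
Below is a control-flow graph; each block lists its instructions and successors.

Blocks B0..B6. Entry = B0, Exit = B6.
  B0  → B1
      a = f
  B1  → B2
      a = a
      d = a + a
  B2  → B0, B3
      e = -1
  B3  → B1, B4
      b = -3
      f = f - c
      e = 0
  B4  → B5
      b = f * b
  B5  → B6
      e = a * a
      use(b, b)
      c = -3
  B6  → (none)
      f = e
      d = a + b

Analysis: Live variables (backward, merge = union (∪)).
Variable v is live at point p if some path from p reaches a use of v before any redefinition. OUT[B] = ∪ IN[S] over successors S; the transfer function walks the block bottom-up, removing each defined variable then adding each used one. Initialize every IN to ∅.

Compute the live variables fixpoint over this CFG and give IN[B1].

Answer: {a, c, f}

Trace:
Per-block solution:
  B0: | IN={c, f} | OUT={a, c, f}
  B1: | IN={a, c, f} | OUT={a, c, f}
  B2: | IN={a, c, f} | OUT={a, c, f}
  B3: | IN={a, c, f} | OUT={a, b, c, f}
  B4: | IN={a, b, f} | OUT={a, b}
  B5: | IN={a, b} | OUT={a, b, e}
  B6: | IN={a, b, e} | OUT={}

Merge at B1: OUT[B1] = IN[B2] = {a, c, f}
Applying B1's transfer function to that OUT value gives IN[B1] (row B1 above).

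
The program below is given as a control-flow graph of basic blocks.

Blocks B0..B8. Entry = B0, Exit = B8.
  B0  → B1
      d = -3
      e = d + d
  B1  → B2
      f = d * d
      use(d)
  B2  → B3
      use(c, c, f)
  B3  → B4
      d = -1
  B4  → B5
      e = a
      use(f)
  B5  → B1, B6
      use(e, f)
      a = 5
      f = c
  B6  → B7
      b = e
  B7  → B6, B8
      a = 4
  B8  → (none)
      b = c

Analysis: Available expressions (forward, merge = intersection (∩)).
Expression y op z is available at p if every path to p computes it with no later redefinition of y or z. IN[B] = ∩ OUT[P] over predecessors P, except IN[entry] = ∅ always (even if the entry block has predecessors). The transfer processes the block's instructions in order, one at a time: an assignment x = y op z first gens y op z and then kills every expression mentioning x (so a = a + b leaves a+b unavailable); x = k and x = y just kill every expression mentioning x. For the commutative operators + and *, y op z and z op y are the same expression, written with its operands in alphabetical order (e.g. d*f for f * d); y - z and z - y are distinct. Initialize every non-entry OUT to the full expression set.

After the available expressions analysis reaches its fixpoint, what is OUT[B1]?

Answer: {d*d}

Trace:
Converged values:
  B0:  IN={}  OUT={d+d}
  B1:  IN={}  OUT={d*d}
  B2:  IN={d*d}  OUT={d*d}
  B3:  IN={d*d}  OUT={}
  B4:  IN={}  OUT={}
  B5:  IN={}  OUT={}
  B6:  IN={}  OUT={}
  B7:  IN={}  OUT={}
  B8:  IN={}  OUT={}

Merge at B1: IN[B1] = OUT[B0] ∩ OUT[B5] = {}
Applying B1's transfer function to that IN value gives OUT[B1] (row B1 above).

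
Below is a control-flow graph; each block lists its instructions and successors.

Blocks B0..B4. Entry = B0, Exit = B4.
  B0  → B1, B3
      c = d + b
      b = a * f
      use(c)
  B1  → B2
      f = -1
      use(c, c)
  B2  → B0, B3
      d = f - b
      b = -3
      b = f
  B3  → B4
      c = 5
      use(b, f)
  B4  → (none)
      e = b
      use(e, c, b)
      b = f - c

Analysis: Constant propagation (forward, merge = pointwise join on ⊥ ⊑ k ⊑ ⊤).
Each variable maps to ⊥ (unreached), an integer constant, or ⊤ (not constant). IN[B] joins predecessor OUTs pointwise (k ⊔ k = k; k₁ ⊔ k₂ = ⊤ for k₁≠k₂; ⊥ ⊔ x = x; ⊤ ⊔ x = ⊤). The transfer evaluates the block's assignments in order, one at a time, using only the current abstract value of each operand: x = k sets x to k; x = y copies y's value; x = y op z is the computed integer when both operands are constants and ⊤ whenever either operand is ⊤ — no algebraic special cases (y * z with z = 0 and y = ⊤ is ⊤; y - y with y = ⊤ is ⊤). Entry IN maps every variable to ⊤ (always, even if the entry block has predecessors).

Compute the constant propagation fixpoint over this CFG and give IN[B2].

Per-block solution:
  B0:   IN=(all ⊤)   OUT=(all ⊤)
  B1:   IN=(all ⊤)   OUT={f:-1; rest ⊤}
  B2:   IN={f:-1; rest ⊤}   OUT={b:-1, f:-1; rest ⊤}
  B3:   IN=(all ⊤)   OUT={c:5; rest ⊤}
  B4:   IN={c:5; rest ⊤}   OUT={c:5; rest ⊤}

Merge at B2: IN[B2] = OUT[B1] = {a: ⊤, b: ⊤, c: ⊤, d: ⊤, e: ⊤, f: -1}

Answer: {a: ⊤, b: ⊤, c: ⊤, d: ⊤, e: ⊤, f: -1}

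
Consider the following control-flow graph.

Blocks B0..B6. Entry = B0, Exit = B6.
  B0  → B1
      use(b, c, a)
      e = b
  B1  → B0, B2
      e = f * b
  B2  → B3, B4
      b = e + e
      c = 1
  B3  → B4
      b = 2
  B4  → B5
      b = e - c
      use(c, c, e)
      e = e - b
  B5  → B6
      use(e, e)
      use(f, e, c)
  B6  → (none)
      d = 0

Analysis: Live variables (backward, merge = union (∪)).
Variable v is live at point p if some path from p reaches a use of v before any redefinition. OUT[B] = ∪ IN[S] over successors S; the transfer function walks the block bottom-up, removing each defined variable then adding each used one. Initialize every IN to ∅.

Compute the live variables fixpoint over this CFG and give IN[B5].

Fixpoint table:
  B0: | IN={a, b, c, f} | OUT={a, b, c, f}
  B1: | IN={a, b, c, f} | OUT={a, b, c, e, f}
  B2: | IN={e, f} | OUT={c, e, f}
  B3: | IN={c, e, f} | OUT={c, e, f}
  B4: | IN={c, e, f} | OUT={c, e, f}
  B5: | IN={c, e, f} | OUT={}
  B6: | IN={} | OUT={}

Merge at B5: OUT[B5] = IN[B6] = {}
Applying B5's transfer function to that OUT value gives IN[B5] (row B5 above).

Answer: {c, e, f}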